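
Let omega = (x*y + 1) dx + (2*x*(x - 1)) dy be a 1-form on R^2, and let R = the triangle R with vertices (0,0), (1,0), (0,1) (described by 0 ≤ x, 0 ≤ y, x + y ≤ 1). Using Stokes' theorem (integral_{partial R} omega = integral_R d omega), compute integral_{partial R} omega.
integral_(partial R) omega = -1/2

Stokes: integral_partial_R omega = integral_R d omega with d omega = (∂Q/∂x - ∂P/∂y) dx ∧ dy.
  ∂Q/∂x = 4*x - 2
  ∂P/∂y = x
  integrand = ∂Q/∂x - ∂P/∂y = 3*x - 2.
Integrating over R: integral_0^1 integral_0^{1-x} (3*x - 2) dy dx = -1/2.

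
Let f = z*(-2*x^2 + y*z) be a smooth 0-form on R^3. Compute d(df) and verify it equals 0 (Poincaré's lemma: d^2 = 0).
d(df) = 0

Step 1: df = sum_i (∂f/∂x_i) dx_i = (-4*x*z) dx + (z^2) dy + (-2*x^2 + 2*y*z) dz.
Step 2: Apply d again. Using the 1-form formula, the coefficient of dx ∧ dy in d(df) is ∂^2 f/∂x ∂y - ∂^2 f/∂y ∂x = (0) - (0) = 0 (equality of mixed partials for smooth f).
Similarly for dx ∧ dz and dy ∧ dz — all coefficients vanish. So d(df) = 0.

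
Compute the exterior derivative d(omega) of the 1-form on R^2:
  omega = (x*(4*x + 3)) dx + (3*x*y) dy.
d(omega) = (3*y) dx ∧ dy

For a 1-form omega = sum_i f_i dx_i, the exterior derivative is
  d(omega) = sum_{i < j} (∂f_j/∂x_i - ∂f_i/∂x_j) dx_i ∧ dx_j.
  coefficient of dx ∧ dy: ∂f_2/∂x - ∂f_1/∂y = ∂(3*x*y)/∂x - ∂(x*(4*x + 3))/∂y = 3*y
Assembling: d(omega) = (3*y) dx ∧ dy.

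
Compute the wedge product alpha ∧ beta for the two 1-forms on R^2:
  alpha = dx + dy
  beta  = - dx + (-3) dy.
alpha ∧ beta = (-2) dx ∧ dy

Distribute the wedge, using dx_i ∧ dx_j = -dx_j ∧ dx_i and dx_i ∧ dx_i = 0. For each pair (i, j) with i < j, the coefficient of dx_i ∧ dx_j in alpha ∧ beta is (alpha_i * beta_j - alpha_j * beta_i). Collecting: alpha ∧ beta = (-2) dx ∧ dy.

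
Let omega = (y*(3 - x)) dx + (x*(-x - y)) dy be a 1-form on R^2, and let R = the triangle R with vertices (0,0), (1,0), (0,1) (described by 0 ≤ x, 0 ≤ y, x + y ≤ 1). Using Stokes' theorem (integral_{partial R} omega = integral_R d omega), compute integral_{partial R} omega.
integral_(partial R) omega = -11/6

Stokes: integral_partial_R omega = integral_R d omega with d omega = (∂Q/∂x - ∂P/∂y) dx ∧ dy.
  ∂Q/∂x = -2*x - y
  ∂P/∂y = 3 - x
  integrand = ∂Q/∂x - ∂P/∂y = -x - y - 3.
Integrating over R: integral_0^1 integral_0^{1-x} (-x - y - 3) dy dx = -11/6.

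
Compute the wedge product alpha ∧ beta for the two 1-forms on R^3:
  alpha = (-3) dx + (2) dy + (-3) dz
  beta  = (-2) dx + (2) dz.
alpha ∧ beta = (-12) dx ∧ dz + (4) dx ∧ dy + (4) dy ∧ dz

Distribute the wedge, using dx_i ∧ dx_j = -dx_j ∧ dx_i and dx_i ∧ dx_i = 0. For each pair (i, j) with i < j, the coefficient of dx_i ∧ dx_j in alpha ∧ beta is (alpha_i * beta_j - alpha_j * beta_i). Collecting: alpha ∧ beta = (-12) dx ∧ dz + (4) dx ∧ dy + (4) dy ∧ dz.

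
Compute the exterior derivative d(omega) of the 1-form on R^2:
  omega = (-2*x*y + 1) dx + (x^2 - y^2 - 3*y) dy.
d(omega) = (4*x) dx ∧ dy

For a 1-form omega = sum_i f_i dx_i, the exterior derivative is
  d(omega) = sum_{i < j} (∂f_j/∂x_i - ∂f_i/∂x_j) dx_i ∧ dx_j.
  coefficient of dx ∧ dy: ∂f_2/∂x - ∂f_1/∂y = ∂(x^2 - y^2 - 3*y)/∂x - ∂(-2*x*y + 1)/∂y = 4*x
Assembling: d(omega) = (4*x) dx ∧ dy.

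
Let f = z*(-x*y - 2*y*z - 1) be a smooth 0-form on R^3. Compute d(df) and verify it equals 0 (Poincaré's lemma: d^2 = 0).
d(df) = 0

Step 1: df = sum_i (∂f/∂x_i) dx_i = (-y*z) dx + (z*(-x - 2*z)) dy + (-x*y - 4*y*z - 1) dz.
Step 2: Apply d again. Using the 1-form formula, the coefficient of dx ∧ dy in d(df) is ∂^2 f/∂x ∂y - ∂^2 f/∂y ∂x = (-z) - (-z) = 0 (equality of mixed partials for smooth f).
Similarly for dx ∧ dz and dy ∧ dz — all coefficients vanish. So d(df) = 0.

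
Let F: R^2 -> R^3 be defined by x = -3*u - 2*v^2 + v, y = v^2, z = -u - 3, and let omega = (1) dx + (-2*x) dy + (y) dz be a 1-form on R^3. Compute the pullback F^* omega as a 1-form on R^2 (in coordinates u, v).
F^* omega = (-v^2 - 3) du + (12*u*v + 8*v^3 - 4*v^2 - 4*v + 1) dv

Using F^*(f dg) = (f ∘ F) d(g ∘ F), substitute each coordinate x_i by F_i(u, v) in f_i, and replace dx_i by d F_i = (∂F_i/∂u) du + (∂F_i/∂v) dv.
  For the x component: f_1(F) = 1; d F_1 = (-3) du + (1 - 4*v) dv
  For the y component: f_2(F) = 6*u + 4*v^2 - 2*v; d F_2 = (0) du + (2*v) dv
  For the z component: f_3(F) = v^2; d F_3 = (-1) du + (0) dv
Combining and collecting du, dv coefficients:
  coeff of du: -v^2 - 3
  coeff of dv: 12*u*v + 8*v^3 - 4*v^2 - 4*v + 1
F^* omega = (-v^2 - 3) du + (12*u*v + 8*v^3 - 4*v^2 - 4*v + 1) dv.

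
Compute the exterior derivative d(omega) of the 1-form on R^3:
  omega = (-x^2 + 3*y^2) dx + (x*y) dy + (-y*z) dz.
d(omega) = (-5*y) dx ∧ dy + (-z) dy ∧ dz

For a 1-form omega = sum_i f_i dx_i, the exterior derivative is
  d(omega) = sum_{i < j} (∂f_j/∂x_i - ∂f_i/∂x_j) dx_i ∧ dx_j.
  coefficient of dx ∧ dy: ∂f_2/∂x - ∂f_1/∂y = ∂(x*y)/∂x - ∂(-x^2 + 3*y^2)/∂y = -5*y
  coefficient of dy ∧ dz: ∂f_3/∂y - ∂f_2/∂z = ∂(-y*z)/∂y - ∂(x*y)/∂z = -z
Assembling: d(omega) = (-5*y) dx ∧ dy + (-z) dy ∧ dz.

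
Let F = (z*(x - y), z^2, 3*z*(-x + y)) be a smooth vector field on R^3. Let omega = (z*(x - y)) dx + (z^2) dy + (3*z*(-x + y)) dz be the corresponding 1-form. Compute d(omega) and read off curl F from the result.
d(omega) = (z) dy ∧ dz + (x - y + 3*z) dz ∧ dx + (z) dx ∧ dy; curl F = (z, x - y + 3*z, z)

d omega = sum_{i<j} (∂f_j/∂x_i - ∂f_i/∂x_j) dx_i ∧ dx_j. Under the identification (dy ∧ dz, dz ∧ dx, dx ∧ dy) ↔ (e_x, e_y, e_z), the coefficients are exactly the components of curl F. Compute:
  ∂R/∂y - ∂Q/∂z = (3*z) - (2*z) = z
  ∂P/∂z - ∂R/∂x = (x - y) - (-3*z) = x - y + 3*z
  ∂Q/∂x - ∂P/∂y = (0) - (-z) = z.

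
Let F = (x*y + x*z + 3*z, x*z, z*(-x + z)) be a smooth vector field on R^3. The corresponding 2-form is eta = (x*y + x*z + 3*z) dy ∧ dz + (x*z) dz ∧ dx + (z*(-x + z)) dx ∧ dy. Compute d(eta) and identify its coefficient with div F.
d(eta) = (-x + y + 3*z) dx ∧ dy ∧ dz; div F = -x + y + 3*z

For a 2-form in R^3 of the form above, applying d gives a 3-form with coefficient ∂P/∂x + ∂Q/∂y + ∂R/∂z:
  ∂P/∂x = y + z
  ∂Q/∂y = 0
  ∂R/∂z = -x + 2*z
Sum = -x + y + 3*z, which is exactly div F.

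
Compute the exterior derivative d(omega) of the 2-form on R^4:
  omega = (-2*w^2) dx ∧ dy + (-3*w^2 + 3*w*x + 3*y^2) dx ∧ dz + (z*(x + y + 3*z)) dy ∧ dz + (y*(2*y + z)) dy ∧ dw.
d(omega) = (-4*w) dx ∧ dy ∧ dw + (-6*y + z) dx ∧ dy ∧ dz + (-6*w + 3*x) dx ∧ dz ∧ dw + (-y) dy ∧ dz ∧ dw

For a 2-form omega = sum_{i<j} g_{ij} dx_i ∧ dx_j, the exterior derivative is
  d(omega) = sum_{i<j} d(g_{ij}) ∧ dx_i ∧ dx_j = sum_{i<j, k} (∂g_{ij}/∂x_k) dx_k ∧ dx_i ∧ dx_j.
Expand each term, using dx_k ∧ dx_i ∧ dx_j = sgn(permutation) dx_{(a)} ∧ dx_{(b)} ∧ dx_{(c)} with (a < b < c) sorted:
  d(-2*w^2) includes (∂/∂w)(-2*w^2) dw = (-4*w) dw, which multiplied by dx ∧ dy gives (-4*w) dx ∧ dy ∧ dw
  d(-3*w^2 + 3*w*x + 3*y^2) includes (∂/∂y)(-3*w^2 + 3*w*x + 3*y^2) dy = (6*y) dy, which multiplied by dx ∧ dz gives (-6*y) dx ∧ dy ∧ dz
  d(-3*w^2 + 3*w*x + 3*y^2) includes (∂/∂w)(-3*w^2 + 3*w*x + 3*y^2) dw = (-6*w + 3*x) dw, which multiplied by dx ∧ dz gives (-6*w + 3*x) dx ∧ dz ∧ dw
  d(z*(x + y + 3*z)) includes (∂/∂x)(z*(x + y + 3*z)) dx = (z) dx, which multiplied by dy ∧ dz gives (z) dx ∧ dy ∧ dz
  d(y*(2*y + z)) includes (∂/∂z)(y*(2*y + z)) dz = (y) dz, which multiplied by dy ∧ dw gives (-y) dy ∧ dz ∧ dw
Collecting like 3-forms: d(omega) = (-4*w) dx ∧ dy ∧ dw + (-6*y + z) dx ∧ dy ∧ dz + (-6*w + 3*x) dx ∧ dz ∧ dw + (-y) dy ∧ dz ∧ dw.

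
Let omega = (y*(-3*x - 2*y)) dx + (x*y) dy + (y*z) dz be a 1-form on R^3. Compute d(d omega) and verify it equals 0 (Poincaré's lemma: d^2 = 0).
d(d omega) = 0

Step 1: d omega = sum_{i<j} (∂f_j/∂x_i - ∂f_i/∂x_j) dx_i ∧ dx_j:
  coeff of dx ∧ dy: 3*x + 5*y
  coeff of dx ∧ dz: 0
  coeff of dy ∧ dz: z
Step 2: Apply d again to each 2-form coefficient. The only possible 3-form in R^3 is dx ∧ dy ∧ dz, with coefficient
  ∂(coeff of dy∧dz)/∂x - ∂(coeff of dx∧dz)/∂y + ∂(coeff of dx∧dy)/∂z
  = ∂/∂x (z) - ∂/∂y (0) + ∂/∂z (3*x + 5*y).
Each of these terms simplifies to sums of mixed partials that cancel in pairs. The result is 0 (by equality of mixed partials for smooth functions — Schwarz / Clairaut).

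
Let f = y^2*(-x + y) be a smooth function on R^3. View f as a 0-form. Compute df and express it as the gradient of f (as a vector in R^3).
df = (-y^2) dx + (y*(-2*x + 3*y)) dy + (0) dz; grad f = (-y^2, y*(-2*x + 3*y), 0)

For a 0-form f, d f = (∂f/∂x) dx + (∂f/∂y) dy + (∂f/∂z) dz. The components of the vector representation are exactly the entries of grad f in Cartesian coordinates:
  ∂f/∂x = -y^2
  ∂f/∂y = y*(-2*x + 3*y)
  ∂f/∂z = 0.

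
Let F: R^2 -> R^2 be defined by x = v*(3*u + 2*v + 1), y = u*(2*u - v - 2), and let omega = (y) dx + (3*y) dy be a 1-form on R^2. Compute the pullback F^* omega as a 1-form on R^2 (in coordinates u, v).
F^* omega = (6*u*(4*u^2 - 2*u*v - 6*u + v + 2)) du + (u*(8*u*v + 2*u - 4*v^2 - 9*v - 2)) dv

Using F^*(f dg) = (f ∘ F) d(g ∘ F), substitute each coordinate x_i by F_i(u, v) in f_i, and replace dx_i by d F_i = (∂F_i/∂u) du + (∂F_i/∂v) dv.
  For the x component: f_1(F) = u*(2*u - v - 2); d F_1 = (3*v) du + (3*u + 4*v + 1) dv
  For the y component: f_2(F) = 3*u*(2*u - v - 2); d F_2 = (4*u - v - 2) du + (-u) dv
Combining and collecting du, dv coefficients:
  coeff of du: 6*u*(4*u^2 - 2*u*v - 6*u + v + 2)
  coeff of dv: u*(8*u*v + 2*u - 4*v^2 - 9*v - 2)
F^* omega = (6*u*(4*u^2 - 2*u*v - 6*u + v + 2)) du + (u*(8*u*v + 2*u - 4*v^2 - 9*v - 2)) dv.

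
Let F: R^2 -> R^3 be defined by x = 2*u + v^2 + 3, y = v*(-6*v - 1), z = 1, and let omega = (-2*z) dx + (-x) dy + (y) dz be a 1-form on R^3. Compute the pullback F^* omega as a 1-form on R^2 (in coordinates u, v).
F^* omega = (-4) du + (24*u*v + 2*u + 12*v^3 + v^2 + 32*v + 3) dv

Using F^*(f dg) = (f ∘ F) d(g ∘ F), substitute each coordinate x_i by F_i(u, v) in f_i, and replace dx_i by d F_i = (∂F_i/∂u) du + (∂F_i/∂v) dv.
  For the x component: f_1(F) = -2; d F_1 = (2) du + (2*v) dv
  For the y component: f_2(F) = -2*u - v^2 - 3; d F_2 = (0) du + (-12*v - 1) dv
  For the z component: f_3(F) = v*(-6*v - 1); d F_3 = (0) du + (0) dv
Combining and collecting du, dv coefficients:
  coeff of du: -4
  coeff of dv: 24*u*v + 2*u + 12*v^3 + v^2 + 32*v + 3
F^* omega = (-4) du + (24*u*v + 2*u + 12*v^3 + v^2 + 32*v + 3) dv.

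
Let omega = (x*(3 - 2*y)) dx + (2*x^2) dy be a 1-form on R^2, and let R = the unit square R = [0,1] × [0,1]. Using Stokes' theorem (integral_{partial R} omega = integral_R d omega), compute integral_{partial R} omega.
integral_(partial R) omega = 3

Stokes: integral_partial_R omega = integral_R d omega with d omega = (∂Q/∂x - ∂P/∂y) dx ∧ dy.
  ∂Q/∂x = 4*x
  ∂P/∂y = -2*x
  integrand = ∂Q/∂x - ∂P/∂y = 6*x.
Integrating over R: integral_0^1 integral_0^1 (6*x) dx dy = 3.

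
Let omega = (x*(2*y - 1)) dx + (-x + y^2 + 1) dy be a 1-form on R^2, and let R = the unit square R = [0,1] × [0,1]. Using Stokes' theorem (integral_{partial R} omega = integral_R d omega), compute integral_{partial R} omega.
integral_(partial R) omega = -2

Stokes: integral_partial_R omega = integral_R d omega with d omega = (∂Q/∂x - ∂P/∂y) dx ∧ dy.
  ∂Q/∂x = -1
  ∂P/∂y = 2*x
  integrand = ∂Q/∂x - ∂P/∂y = -2*x - 1.
Integrating over R: integral_0^1 integral_0^1 (-2*x - 1) dx dy = -2.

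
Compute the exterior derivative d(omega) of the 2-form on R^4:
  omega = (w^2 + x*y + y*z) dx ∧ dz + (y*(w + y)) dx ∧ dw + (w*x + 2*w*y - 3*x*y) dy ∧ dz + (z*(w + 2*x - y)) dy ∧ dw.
d(omega) = (w - x - 3*y - z) dx ∧ dy ∧ dz + (2*w) dx ∧ dz ∧ dw + (-w - 2*y + 2*z) dx ∧ dy ∧ dw + (-w - x + 3*y) dy ∧ dz ∧ dw

For a 2-form omega = sum_{i<j} g_{ij} dx_i ∧ dx_j, the exterior derivative is
  d(omega) = sum_{i<j} d(g_{ij}) ∧ dx_i ∧ dx_j = sum_{i<j, k} (∂g_{ij}/∂x_k) dx_k ∧ dx_i ∧ dx_j.
Expand each term, using dx_k ∧ dx_i ∧ dx_j = sgn(permutation) dx_{(a)} ∧ dx_{(b)} ∧ dx_{(c)} with (a < b < c) sorted:
  d(w^2 + x*y + y*z) includes (∂/∂y)(w^2 + x*y + y*z) dy = (x + z) dy, which multiplied by dx ∧ dz gives (-x - z) dx ∧ dy ∧ dz
  d(w^2 + x*y + y*z) includes (∂/∂w)(w^2 + x*y + y*z) dw = (2*w) dw, which multiplied by dx ∧ dz gives (2*w) dx ∧ dz ∧ dw
  d(y*(w + y)) includes (∂/∂y)(y*(w + y)) dy = (w + 2*y) dy, which multiplied by dx ∧ dw gives (-w - 2*y) dx ∧ dy ∧ dw
  d(w*x + 2*w*y - 3*x*y) includes (∂/∂x)(w*x + 2*w*y - 3*x*y) dx = (w - 3*y) dx, which multiplied by dy ∧ dz gives (w - 3*y) dx ∧ dy ∧ dz
  d(w*x + 2*w*y - 3*x*y) includes (∂/∂w)(w*x + 2*w*y - 3*x*y) dw = (x + 2*y) dw, which multiplied by dy ∧ dz gives (x + 2*y) dy ∧ dz ∧ dw
  d(z*(w + 2*x - y)) includes (∂/∂x)(z*(w + 2*x - y)) dx = (2*z) dx, which multiplied by dy ∧ dw gives (2*z) dx ∧ dy ∧ dw
  d(z*(w + 2*x - y)) includes (∂/∂z)(z*(w + 2*x - y)) dz = (w + 2*x - y) dz, which multiplied by dy ∧ dw gives (-w - 2*x + y) dy ∧ dz ∧ dw
Collecting like 3-forms: d(omega) = (w - x - 3*y - z) dx ∧ dy ∧ dz + (2*w) dx ∧ dz ∧ dw + (-w - 2*y + 2*z) dx ∧ dy ∧ dw + (-w - x + 3*y) dy ∧ dz ∧ dw.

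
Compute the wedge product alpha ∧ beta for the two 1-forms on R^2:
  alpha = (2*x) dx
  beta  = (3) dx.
alpha ∧ beta = 0

Distribute the wedge, using dx_i ∧ dx_j = -dx_j ∧ dx_i and dx_i ∧ dx_i = 0. For each pair (i, j) with i < j, the coefficient of dx_i ∧ dx_j in alpha ∧ beta is (alpha_i * beta_j - alpha_j * beta_i). Collecting: alpha ∧ beta = 0.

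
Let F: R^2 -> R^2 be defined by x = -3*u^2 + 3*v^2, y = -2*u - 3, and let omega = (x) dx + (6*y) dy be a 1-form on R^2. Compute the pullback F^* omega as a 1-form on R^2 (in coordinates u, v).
F^* omega = (18*u^3 - 18*u*v^2 + 24*u + 36) du + (18*v*(-u^2 + v^2)) dv

Using F^*(f dg) = (f ∘ F) d(g ∘ F), substitute each coordinate x_i by F_i(u, v) in f_i, and replace dx_i by d F_i = (∂F_i/∂u) du + (∂F_i/∂v) dv.
  For the x component: f_1(F) = -3*u^2 + 3*v^2; d F_1 = (-6*u) du + (6*v) dv
  For the y component: f_2(F) = -12*u - 18; d F_2 = (-2) du + (0) dv
Combining and collecting du, dv coefficients:
  coeff of du: 18*u^3 - 18*u*v^2 + 24*u + 36
  coeff of dv: 18*v*(-u^2 + v^2)
F^* omega = (18*u^3 - 18*u*v^2 + 24*u + 36) du + (18*v*(-u^2 + v^2)) dv.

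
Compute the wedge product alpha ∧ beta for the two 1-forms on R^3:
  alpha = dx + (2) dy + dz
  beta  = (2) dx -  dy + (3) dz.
alpha ∧ beta = (-5) dx ∧ dy + (1) dx ∧ dz + (7) dy ∧ dz

Distribute the wedge, using dx_i ∧ dx_j = -dx_j ∧ dx_i and dx_i ∧ dx_i = 0. For each pair (i, j) with i < j, the coefficient of dx_i ∧ dx_j in alpha ∧ beta is (alpha_i * beta_j - alpha_j * beta_i). Collecting: alpha ∧ beta = (-5) dx ∧ dy + (1) dx ∧ dz + (7) dy ∧ dz.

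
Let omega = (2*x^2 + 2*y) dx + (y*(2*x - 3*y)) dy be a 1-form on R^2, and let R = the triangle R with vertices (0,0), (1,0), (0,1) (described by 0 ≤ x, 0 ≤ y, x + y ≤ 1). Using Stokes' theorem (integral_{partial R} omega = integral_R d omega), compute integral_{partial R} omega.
integral_(partial R) omega = -2/3

Stokes: integral_partial_R omega = integral_R d omega with d omega = (∂Q/∂x - ∂P/∂y) dx ∧ dy.
  ∂Q/∂x = 2*y
  ∂P/∂y = 2
  integrand = ∂Q/∂x - ∂P/∂y = 2*y - 2.
Integrating over R: integral_0^1 integral_0^{1-x} (2*y - 2) dy dx = -2/3.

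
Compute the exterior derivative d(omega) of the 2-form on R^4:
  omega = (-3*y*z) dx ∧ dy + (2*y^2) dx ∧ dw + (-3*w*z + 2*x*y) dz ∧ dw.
d(omega) = (-3*y) dx ∧ dy ∧ dz + (-4*y) dx ∧ dy ∧ dw + (2*y) dx ∧ dz ∧ dw + (2*x) dy ∧ dz ∧ dw

For a 2-form omega = sum_{i<j} g_{ij} dx_i ∧ dx_j, the exterior derivative is
  d(omega) = sum_{i<j} d(g_{ij}) ∧ dx_i ∧ dx_j = sum_{i<j, k} (∂g_{ij}/∂x_k) dx_k ∧ dx_i ∧ dx_j.
Expand each term, using dx_k ∧ dx_i ∧ dx_j = sgn(permutation) dx_{(a)} ∧ dx_{(b)} ∧ dx_{(c)} with (a < b < c) sorted:
  d(-3*y*z) includes (∂/∂z)(-3*y*z) dz = (-3*y) dz, which multiplied by dx ∧ dy gives (-3*y) dx ∧ dy ∧ dz
  d(2*y^2) includes (∂/∂y)(2*y^2) dy = (4*y) dy, which multiplied by dx ∧ dw gives (-4*y) dx ∧ dy ∧ dw
  d(-3*w*z + 2*x*y) includes (∂/∂x)(-3*w*z + 2*x*y) dx = (2*y) dx, which multiplied by dz ∧ dw gives (2*y) dx ∧ dz ∧ dw
  d(-3*w*z + 2*x*y) includes (∂/∂y)(-3*w*z + 2*x*y) dy = (2*x) dy, which multiplied by dz ∧ dw gives (2*x) dy ∧ dz ∧ dw
Collecting like 3-forms: d(omega) = (-3*y) dx ∧ dy ∧ dz + (-4*y) dx ∧ dy ∧ dw + (2*y) dx ∧ dz ∧ dw + (2*x) dy ∧ dz ∧ dw.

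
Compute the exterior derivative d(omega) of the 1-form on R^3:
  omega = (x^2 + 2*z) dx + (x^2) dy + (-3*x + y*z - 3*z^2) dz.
d(omega) = (2*x) dx ∧ dy + (-5) dx ∧ dz + (z) dy ∧ dz

For a 1-form omega = sum_i f_i dx_i, the exterior derivative is
  d(omega) = sum_{i < j} (∂f_j/∂x_i - ∂f_i/∂x_j) dx_i ∧ dx_j.
  coefficient of dx ∧ dy: ∂f_2/∂x - ∂f_1/∂y = ∂(x^2)/∂x - ∂(x^2 + 2*z)/∂y = 2*x
  coefficient of dx ∧ dz: ∂f_3/∂x - ∂f_1/∂z = ∂(-3*x + y*z - 3*z^2)/∂x - ∂(x^2 + 2*z)/∂z = -5
  coefficient of dy ∧ dz: ∂f_3/∂y - ∂f_2/∂z = ∂(-3*x + y*z - 3*z^2)/∂y - ∂(x^2)/∂z = z
Assembling: d(omega) = (2*x) dx ∧ dy + (-5) dx ∧ dz + (z) dy ∧ dz.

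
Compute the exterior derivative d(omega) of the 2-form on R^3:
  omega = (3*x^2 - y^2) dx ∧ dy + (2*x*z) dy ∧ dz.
d(omega) = (2*z) dx ∧ dy ∧ dz

For a 2-form omega = sum_{i<j} g_{ij} dx_i ∧ dx_j, the exterior derivative is
  d(omega) = sum_{i<j} d(g_{ij}) ∧ dx_i ∧ dx_j = sum_{i<j, k} (∂g_{ij}/∂x_k) dx_k ∧ dx_i ∧ dx_j.
Expand each term, using dx_k ∧ dx_i ∧ dx_j = sgn(permutation) dx_{(a)} ∧ dx_{(b)} ∧ dx_{(c)} with (a < b < c) sorted:
  d(2*x*z) includes (∂/∂x)(2*x*z) dx = (2*z) dx, which multiplied by dy ∧ dz gives (2*z) dx ∧ dy ∧ dz
Collecting like 3-forms: d(omega) = (2*z) dx ∧ dy ∧ dz.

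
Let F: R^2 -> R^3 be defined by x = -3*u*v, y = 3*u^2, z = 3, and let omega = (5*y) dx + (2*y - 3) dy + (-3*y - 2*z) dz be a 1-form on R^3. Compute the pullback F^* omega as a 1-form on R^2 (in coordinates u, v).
F^* omega = (9*u*(4*u^2 - 5*u*v - 2)) du + (-45*u^3) dv

Using F^*(f dg) = (f ∘ F) d(g ∘ F), substitute each coordinate x_i by F_i(u, v) in f_i, and replace dx_i by d F_i = (∂F_i/∂u) du + (∂F_i/∂v) dv.
  For the x component: f_1(F) = 15*u^2; d F_1 = (-3*v) du + (-3*u) dv
  For the y component: f_2(F) = 6*u^2 - 3; d F_2 = (6*u) du + (0) dv
  For the z component: f_3(F) = -9*u^2 - 6; d F_3 = (0) du + (0) dv
Combining and collecting du, dv coefficients:
  coeff of du: 9*u*(4*u^2 - 5*u*v - 2)
  coeff of dv: -45*u^3
F^* omega = (9*u*(4*u^2 - 5*u*v - 2)) du + (-45*u^3) dv.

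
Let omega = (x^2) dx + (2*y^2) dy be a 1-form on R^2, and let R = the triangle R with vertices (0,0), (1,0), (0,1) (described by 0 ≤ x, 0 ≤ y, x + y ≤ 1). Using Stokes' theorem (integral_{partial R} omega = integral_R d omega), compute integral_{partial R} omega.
integral_(partial R) omega = 0

Stokes: integral_partial_R omega = integral_R d omega with d omega = (∂Q/∂x - ∂P/∂y) dx ∧ dy.
  ∂Q/∂x = 0
  ∂P/∂y = 0
  integrand = ∂Q/∂x - ∂P/∂y = 0.
Integrating over R: integral_0^1 integral_0^{1-x} (0) dy dx = 0.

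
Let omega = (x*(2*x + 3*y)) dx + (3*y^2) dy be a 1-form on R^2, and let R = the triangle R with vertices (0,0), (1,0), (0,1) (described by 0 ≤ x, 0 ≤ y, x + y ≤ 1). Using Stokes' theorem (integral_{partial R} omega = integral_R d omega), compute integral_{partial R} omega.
integral_(partial R) omega = -1/2

Stokes: integral_partial_R omega = integral_R d omega with d omega = (∂Q/∂x - ∂P/∂y) dx ∧ dy.
  ∂Q/∂x = 0
  ∂P/∂y = 3*x
  integrand = ∂Q/∂x - ∂P/∂y = -3*x.
Integrating over R: integral_0^1 integral_0^{1-x} (-3*x) dy dx = -1/2.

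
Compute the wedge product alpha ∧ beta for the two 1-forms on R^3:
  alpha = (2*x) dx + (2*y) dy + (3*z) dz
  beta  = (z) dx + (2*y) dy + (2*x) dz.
alpha ∧ beta = (2*y*(2*x - z)) dx ∧ dy + (4*x^2 - 3*z^2) dx ∧ dz + (2*y*(2*x - 3*z)) dy ∧ dz

Distribute the wedge, using dx_i ∧ dx_j = -dx_j ∧ dx_i and dx_i ∧ dx_i = 0. For each pair (i, j) with i < j, the coefficient of dx_i ∧ dx_j in alpha ∧ beta is (alpha_i * beta_j - alpha_j * beta_i). Collecting: alpha ∧ beta = (2*y*(2*x - z)) dx ∧ dy + (4*x^2 - 3*z^2) dx ∧ dz + (2*y*(2*x - 3*z)) dy ∧ dz.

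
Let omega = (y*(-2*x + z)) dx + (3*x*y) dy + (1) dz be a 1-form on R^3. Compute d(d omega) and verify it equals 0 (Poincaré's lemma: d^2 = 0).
d(d omega) = 0

Step 1: d omega = sum_{i<j} (∂f_j/∂x_i - ∂f_i/∂x_j) dx_i ∧ dx_j:
  coeff of dx ∧ dy: 2*x + 3*y - z
  coeff of dx ∧ dz: -y
  coeff of dy ∧ dz: 0
Step 2: Apply d again to each 2-form coefficient. The only possible 3-form in R^3 is dx ∧ dy ∧ dz, with coefficient
  ∂(coeff of dy∧dz)/∂x - ∂(coeff of dx∧dz)/∂y + ∂(coeff of dx∧dy)/∂z
  = ∂/∂x (0) - ∂/∂y (-y) + ∂/∂z (2*x + 3*y - z).
Each of these terms simplifies to sums of mixed partials that cancel in pairs. The result is 0 (by equality of mixed partials for smooth functions — Schwarz / Clairaut).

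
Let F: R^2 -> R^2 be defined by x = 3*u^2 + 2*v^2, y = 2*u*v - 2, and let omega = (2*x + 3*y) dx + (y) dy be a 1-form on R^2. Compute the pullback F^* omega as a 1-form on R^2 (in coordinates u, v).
F^* omega = (36*u^3 + 36*u^2*v + 28*u*v^2 - 36*u - 4*v) du + (28*u^2*v + 24*u*v^2 - 4*u + 16*v^3 - 24*v) dv

Using F^*(f dg) = (f ∘ F) d(g ∘ F), substitute each coordinate x_i by F_i(u, v) in f_i, and replace dx_i by d F_i = (∂F_i/∂u) du + (∂F_i/∂v) dv.
  For the x component: f_1(F) = 6*u^2 + 6*u*v + 4*v^2 - 6; d F_1 = (6*u) du + (4*v) dv
  For the y component: f_2(F) = 2*u*v - 2; d F_2 = (2*v) du + (2*u) dv
Combining and collecting du, dv coefficients:
  coeff of du: 36*u^3 + 36*u^2*v + 28*u*v^2 - 36*u - 4*v
  coeff of dv: 28*u^2*v + 24*u*v^2 - 4*u + 16*v^3 - 24*v
F^* omega = (36*u^3 + 36*u^2*v + 28*u*v^2 - 36*u - 4*v) du + (28*u^2*v + 24*u*v^2 - 4*u + 16*v^3 - 24*v) dv.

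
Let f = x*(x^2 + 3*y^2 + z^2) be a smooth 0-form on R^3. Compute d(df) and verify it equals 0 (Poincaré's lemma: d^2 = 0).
d(df) = 0

Step 1: df = sum_i (∂f/∂x_i) dx_i = (3*x^2 + 3*y^2 + z^2) dx + (6*x*y) dy + (2*x*z) dz.
Step 2: Apply d again. Using the 1-form formula, the coefficient of dx ∧ dy in d(df) is ∂^2 f/∂x ∂y - ∂^2 f/∂y ∂x = (6*y) - (6*y) = 0 (equality of mixed partials for smooth f).
Similarly for dx ∧ dz and dy ∧ dz — all coefficients vanish. So d(df) = 0.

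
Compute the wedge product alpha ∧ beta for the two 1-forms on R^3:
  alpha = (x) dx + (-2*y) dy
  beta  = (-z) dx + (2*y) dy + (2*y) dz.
alpha ∧ beta = (2*y*(x - z)) dx ∧ dy + (2*x*y) dx ∧ dz + (-4*y^2) dy ∧ dz

Distribute the wedge, using dx_i ∧ dx_j = -dx_j ∧ dx_i and dx_i ∧ dx_i = 0. For each pair (i, j) with i < j, the coefficient of dx_i ∧ dx_j in alpha ∧ beta is (alpha_i * beta_j - alpha_j * beta_i). Collecting: alpha ∧ beta = (2*y*(x - z)) dx ∧ dy + (2*x*y) dx ∧ dz + (-4*y^2) dy ∧ dz.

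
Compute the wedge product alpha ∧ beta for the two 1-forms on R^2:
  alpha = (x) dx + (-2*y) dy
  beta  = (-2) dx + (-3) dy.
alpha ∧ beta = (-3*x - 4*y) dx ∧ dy

Distribute the wedge, using dx_i ∧ dx_j = -dx_j ∧ dx_i and dx_i ∧ dx_i = 0. For each pair (i, j) with i < j, the coefficient of dx_i ∧ dx_j in alpha ∧ beta is (alpha_i * beta_j - alpha_j * beta_i). Collecting: alpha ∧ beta = (-3*x - 4*y) dx ∧ dy.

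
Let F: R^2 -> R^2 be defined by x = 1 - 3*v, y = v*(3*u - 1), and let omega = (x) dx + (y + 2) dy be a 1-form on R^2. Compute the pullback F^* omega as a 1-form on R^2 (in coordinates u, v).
F^* omega = (3*v*(3*u*v - v + 2)) du + (9*u^2*v - 6*u*v + 6*u + 10*v - 5) dv

Using F^*(f dg) = (f ∘ F) d(g ∘ F), substitute each coordinate x_i by F_i(u, v) in f_i, and replace dx_i by d F_i = (∂F_i/∂u) du + (∂F_i/∂v) dv.
  For the x component: f_1(F) = 1 - 3*v; d F_1 = (0) du + (-3) dv
  For the y component: f_2(F) = 3*u*v - v + 2; d F_2 = (3*v) du + (3*u - 1) dv
Combining and collecting du, dv coefficients:
  coeff of du: 3*v*(3*u*v - v + 2)
  coeff of dv: 9*u^2*v - 6*u*v + 6*u + 10*v - 5
F^* omega = (3*v*(3*u*v - v + 2)) du + (9*u^2*v - 6*u*v + 6*u + 10*v - 5) dv.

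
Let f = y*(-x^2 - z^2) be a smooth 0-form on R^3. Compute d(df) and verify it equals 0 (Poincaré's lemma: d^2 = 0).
d(df) = 0

Step 1: df = sum_i (∂f/∂x_i) dx_i = (-2*x*y) dx + (-x^2 - z^2) dy + (-2*y*z) dz.
Step 2: Apply d again. Using the 1-form formula, the coefficient of dx ∧ dy in d(df) is ∂^2 f/∂x ∂y - ∂^2 f/∂y ∂x = (-2*x) - (-2*x) = 0 (equality of mixed partials for smooth f).
Similarly for dx ∧ dz and dy ∧ dz — all coefficients vanish. So d(df) = 0.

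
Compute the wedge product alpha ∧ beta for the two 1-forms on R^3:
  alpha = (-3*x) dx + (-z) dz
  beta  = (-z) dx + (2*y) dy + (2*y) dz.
alpha ∧ beta = (-6*x*y) dx ∧ dy + (-6*x*y - z^2) dx ∧ dz + (2*y*z) dy ∧ dz

Distribute the wedge, using dx_i ∧ dx_j = -dx_j ∧ dx_i and dx_i ∧ dx_i = 0. For each pair (i, j) with i < j, the coefficient of dx_i ∧ dx_j in alpha ∧ beta is (alpha_i * beta_j - alpha_j * beta_i). Collecting: alpha ∧ beta = (-6*x*y) dx ∧ dy + (-6*x*y - z^2) dx ∧ dz + (2*y*z) dy ∧ dz.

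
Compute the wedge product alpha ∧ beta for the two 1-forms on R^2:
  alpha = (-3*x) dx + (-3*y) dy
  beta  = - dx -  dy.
alpha ∧ beta = (3*x - 3*y) dx ∧ dy

Distribute the wedge, using dx_i ∧ dx_j = -dx_j ∧ dx_i and dx_i ∧ dx_i = 0. For each pair (i, j) with i < j, the coefficient of dx_i ∧ dx_j in alpha ∧ beta is (alpha_i * beta_j - alpha_j * beta_i). Collecting: alpha ∧ beta = (3*x - 3*y) dx ∧ dy.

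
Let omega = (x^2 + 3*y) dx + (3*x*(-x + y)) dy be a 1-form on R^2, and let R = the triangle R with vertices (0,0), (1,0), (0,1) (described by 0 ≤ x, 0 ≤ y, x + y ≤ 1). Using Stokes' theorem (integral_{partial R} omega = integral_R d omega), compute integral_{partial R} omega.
integral_(partial R) omega = -2

Stokes: integral_partial_R omega = integral_R d omega with d omega = (∂Q/∂x - ∂P/∂y) dx ∧ dy.
  ∂Q/∂x = -6*x + 3*y
  ∂P/∂y = 3
  integrand = ∂Q/∂x - ∂P/∂y = -6*x + 3*y - 3.
Integrating over R: integral_0^1 integral_0^{1-x} (-6*x + 3*y - 3) dy dx = -2.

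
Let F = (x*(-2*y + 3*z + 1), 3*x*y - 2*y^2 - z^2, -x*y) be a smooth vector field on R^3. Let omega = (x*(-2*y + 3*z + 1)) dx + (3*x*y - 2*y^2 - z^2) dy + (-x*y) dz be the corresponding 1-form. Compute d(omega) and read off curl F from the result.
d(omega) = (-x + 2*z) dy ∧ dz + (3*x + y) dz ∧ dx + (2*x + 3*y) dx ∧ dy; curl F = (-x + 2*z, 3*x + y, 2*x + 3*y)

d omega = sum_{i<j} (∂f_j/∂x_i - ∂f_i/∂x_j) dx_i ∧ dx_j. Under the identification (dy ∧ dz, dz ∧ dx, dx ∧ dy) ↔ (e_x, e_y, e_z), the coefficients are exactly the components of curl F. Compute:
  ∂R/∂y - ∂Q/∂z = (-x) - (-2*z) = -x + 2*z
  ∂P/∂z - ∂R/∂x = (3*x) - (-y) = 3*x + y
  ∂Q/∂x - ∂P/∂y = (3*y) - (-2*x) = 2*x + 3*y.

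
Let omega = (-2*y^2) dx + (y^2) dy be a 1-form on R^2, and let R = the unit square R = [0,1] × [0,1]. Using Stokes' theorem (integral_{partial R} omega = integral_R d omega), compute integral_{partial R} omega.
integral_(partial R) omega = 2

Stokes: integral_partial_R omega = integral_R d omega with d omega = (∂Q/∂x - ∂P/∂y) dx ∧ dy.
  ∂Q/∂x = 0
  ∂P/∂y = -4*y
  integrand = ∂Q/∂x - ∂P/∂y = 4*y.
Integrating over R: integral_0^1 integral_0^1 (4*y) dx dy = 2.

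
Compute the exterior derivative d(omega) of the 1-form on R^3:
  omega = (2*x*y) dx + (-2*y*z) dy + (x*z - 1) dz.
d(omega) = (-2*x) dx ∧ dy + (z) dx ∧ dz + (2*y) dy ∧ dz

For a 1-form omega = sum_i f_i dx_i, the exterior derivative is
  d(omega) = sum_{i < j} (∂f_j/∂x_i - ∂f_i/∂x_j) dx_i ∧ dx_j.
  coefficient of dx ∧ dy: ∂f_2/∂x - ∂f_1/∂y = ∂(-2*y*z)/∂x - ∂(2*x*y)/∂y = -2*x
  coefficient of dx ∧ dz: ∂f_3/∂x - ∂f_1/∂z = ∂(x*z - 1)/∂x - ∂(2*x*y)/∂z = z
  coefficient of dy ∧ dz: ∂f_3/∂y - ∂f_2/∂z = ∂(x*z - 1)/∂y - ∂(-2*y*z)/∂z = 2*y
Assembling: d(omega) = (-2*x) dx ∧ dy + (z) dx ∧ dz + (2*y) dy ∧ dz.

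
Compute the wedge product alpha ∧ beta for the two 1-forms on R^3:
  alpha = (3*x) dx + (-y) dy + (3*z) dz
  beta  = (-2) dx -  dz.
alpha ∧ beta = (-3*x + 6*z) dx ∧ dz + (-2*y) dx ∧ dy + (y) dy ∧ dz

Distribute the wedge, using dx_i ∧ dx_j = -dx_j ∧ dx_i and dx_i ∧ dx_i = 0. For each pair (i, j) with i < j, the coefficient of dx_i ∧ dx_j in alpha ∧ beta is (alpha_i * beta_j - alpha_j * beta_i). Collecting: alpha ∧ beta = (-3*x + 6*z) dx ∧ dz + (-2*y) dx ∧ dy + (y) dy ∧ dz.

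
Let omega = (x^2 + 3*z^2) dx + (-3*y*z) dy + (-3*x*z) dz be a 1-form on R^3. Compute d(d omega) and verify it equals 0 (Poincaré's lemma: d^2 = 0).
d(d omega) = 0

Step 1: d omega = sum_{i<j} (∂f_j/∂x_i - ∂f_i/∂x_j) dx_i ∧ dx_j:
  coeff of dx ∧ dy: 0
  coeff of dx ∧ dz: -9*z
  coeff of dy ∧ dz: 3*y
Step 2: Apply d again to each 2-form coefficient. The only possible 3-form in R^3 is dx ∧ dy ∧ dz, with coefficient
  ∂(coeff of dy∧dz)/∂x - ∂(coeff of dx∧dz)/∂y + ∂(coeff of dx∧dy)/∂z
  = ∂/∂x (3*y) - ∂/∂y (-9*z) + ∂/∂z (0).
Each of these terms simplifies to sums of mixed partials that cancel in pairs. The result is 0 (by equality of mixed partials for smooth functions — Schwarz / Clairaut).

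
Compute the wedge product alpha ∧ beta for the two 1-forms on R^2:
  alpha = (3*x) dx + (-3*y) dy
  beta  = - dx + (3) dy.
alpha ∧ beta = (9*x - 3*y) dx ∧ dy

Distribute the wedge, using dx_i ∧ dx_j = -dx_j ∧ dx_i and dx_i ∧ dx_i = 0. For each pair (i, j) with i < j, the coefficient of dx_i ∧ dx_j in alpha ∧ beta is (alpha_i * beta_j - alpha_j * beta_i). Collecting: alpha ∧ beta = (9*x - 3*y) dx ∧ dy.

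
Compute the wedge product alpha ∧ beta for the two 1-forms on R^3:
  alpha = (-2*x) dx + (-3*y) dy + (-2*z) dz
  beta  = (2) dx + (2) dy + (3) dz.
alpha ∧ beta = (-4*x + 6*y) dx ∧ dy + (-6*x + 4*z) dx ∧ dz + (-9*y + 4*z) dy ∧ dz

Distribute the wedge, using dx_i ∧ dx_j = -dx_j ∧ dx_i and dx_i ∧ dx_i = 0. For each pair (i, j) with i < j, the coefficient of dx_i ∧ dx_j in alpha ∧ beta is (alpha_i * beta_j - alpha_j * beta_i). Collecting: alpha ∧ beta = (-4*x + 6*y) dx ∧ dy + (-6*x + 4*z) dx ∧ dz + (-9*y + 4*z) dy ∧ dz.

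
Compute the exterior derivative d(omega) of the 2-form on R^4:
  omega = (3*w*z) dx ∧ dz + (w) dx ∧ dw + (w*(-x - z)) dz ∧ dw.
d(omega) = (-w + 3*z) dx ∧ dz ∧ dw

For a 2-form omega = sum_{i<j} g_{ij} dx_i ∧ dx_j, the exterior derivative is
  d(omega) = sum_{i<j} d(g_{ij}) ∧ dx_i ∧ dx_j = sum_{i<j, k} (∂g_{ij}/∂x_k) dx_k ∧ dx_i ∧ dx_j.
Expand each term, using dx_k ∧ dx_i ∧ dx_j = sgn(permutation) dx_{(a)} ∧ dx_{(b)} ∧ dx_{(c)} with (a < b < c) sorted:
  d(3*w*z) includes (∂/∂w)(3*w*z) dw = (3*z) dw, which multiplied by dx ∧ dz gives (3*z) dx ∧ dz ∧ dw
  d(w*(-x - z)) includes (∂/∂x)(w*(-x - z)) dx = (-w) dx, which multiplied by dz ∧ dw gives (-w) dx ∧ dz ∧ dw
Collecting like 3-forms: d(omega) = (-w + 3*z) dx ∧ dz ∧ dw.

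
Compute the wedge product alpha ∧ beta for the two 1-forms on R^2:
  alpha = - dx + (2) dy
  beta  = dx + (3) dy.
alpha ∧ beta = (-5) dx ∧ dy

Distribute the wedge, using dx_i ∧ dx_j = -dx_j ∧ dx_i and dx_i ∧ dx_i = 0. For each pair (i, j) with i < j, the coefficient of dx_i ∧ dx_j in alpha ∧ beta is (alpha_i * beta_j - alpha_j * beta_i). Collecting: alpha ∧ beta = (-5) dx ∧ dy.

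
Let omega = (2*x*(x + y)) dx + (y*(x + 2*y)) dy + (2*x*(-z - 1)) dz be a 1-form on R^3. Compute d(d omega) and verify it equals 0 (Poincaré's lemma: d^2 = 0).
d(d omega) = 0

Step 1: d omega = sum_{i<j} (∂f_j/∂x_i - ∂f_i/∂x_j) dx_i ∧ dx_j:
  coeff of dx ∧ dy: -2*x + y
  coeff of dx ∧ dz: -2*z - 2
  coeff of dy ∧ dz: 0
Step 2: Apply d again to each 2-form coefficient. The only possible 3-form in R^3 is dx ∧ dy ∧ dz, with coefficient
  ∂(coeff of dy∧dz)/∂x - ∂(coeff of dx∧dz)/∂y + ∂(coeff of dx∧dy)/∂z
  = ∂/∂x (0) - ∂/∂y (-2*z - 2) + ∂/∂z (-2*x + y).
Each of these terms simplifies to sums of mixed partials that cancel in pairs. The result is 0 (by equality of mixed partials for smooth functions — Schwarz / Clairaut).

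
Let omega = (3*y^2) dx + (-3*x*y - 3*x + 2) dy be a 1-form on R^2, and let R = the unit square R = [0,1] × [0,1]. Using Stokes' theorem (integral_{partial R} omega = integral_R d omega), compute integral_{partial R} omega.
integral_(partial R) omega = -15/2

Stokes: integral_partial_R omega = integral_R d omega with d omega = (∂Q/∂x - ∂P/∂y) dx ∧ dy.
  ∂Q/∂x = -3*y - 3
  ∂P/∂y = 6*y
  integrand = ∂Q/∂x - ∂P/∂y = -9*y - 3.
Integrating over R: integral_0^1 integral_0^1 (-9*y - 3) dx dy = -15/2.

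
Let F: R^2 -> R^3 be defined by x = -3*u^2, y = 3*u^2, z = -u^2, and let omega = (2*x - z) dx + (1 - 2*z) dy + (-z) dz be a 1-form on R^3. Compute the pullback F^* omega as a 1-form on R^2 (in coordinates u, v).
F^* omega = (40*u^3 + 6*u) du

Using F^*(f dg) = (f ∘ F) d(g ∘ F), substitute each coordinate x_i by F_i(u, v) in f_i, and replace dx_i by d F_i = (∂F_i/∂u) du + (∂F_i/∂v) dv.
  For the x component: f_1(F) = -5*u^2; d F_1 = (-6*u) du + (0) dv
  For the y component: f_2(F) = 2*u^2 + 1; d F_2 = (6*u) du + (0) dv
  For the z component: f_3(F) = u^2; d F_3 = (-2*u) du + (0) dv
Combining and collecting du, dv coefficients:
  coeff of du: 40*u^3 + 6*u
  coeff of dv: 0
F^* omega = (40*u^3 + 6*u) du.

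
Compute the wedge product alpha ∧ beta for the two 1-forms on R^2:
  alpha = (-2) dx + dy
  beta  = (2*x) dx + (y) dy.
alpha ∧ beta = (-2*x - 2*y) dx ∧ dy

Distribute the wedge, using dx_i ∧ dx_j = -dx_j ∧ dx_i and dx_i ∧ dx_i = 0. For each pair (i, j) with i < j, the coefficient of dx_i ∧ dx_j in alpha ∧ beta is (alpha_i * beta_j - alpha_j * beta_i). Collecting: alpha ∧ beta = (-2*x - 2*y) dx ∧ dy.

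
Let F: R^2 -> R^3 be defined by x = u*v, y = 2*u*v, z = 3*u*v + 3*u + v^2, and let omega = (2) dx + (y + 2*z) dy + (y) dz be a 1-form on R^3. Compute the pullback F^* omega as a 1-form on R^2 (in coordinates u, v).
F^* omega = (2*v*(11*u*v + 9*u + 2*v^2 + 1)) du + (2*u*(11*u*v + 6*u + 4*v^2 + 1)) dv

Using F^*(f dg) = (f ∘ F) d(g ∘ F), substitute each coordinate x_i by F_i(u, v) in f_i, and replace dx_i by d F_i = (∂F_i/∂u) du + (∂F_i/∂v) dv.
  For the x component: f_1(F) = 2; d F_1 = (v) du + (u) dv
  For the y component: f_2(F) = 8*u*v + 6*u + 2*v^2; d F_2 = (2*v) du + (2*u) dv
  For the z component: f_3(F) = 2*u*v; d F_3 = (3*v + 3) du + (3*u + 2*v) dv
Combining and collecting du, dv coefficients:
  coeff of du: 2*v*(11*u*v + 9*u + 2*v^2 + 1)
  coeff of dv: 2*u*(11*u*v + 6*u + 4*v^2 + 1)
F^* omega = (2*v*(11*u*v + 9*u + 2*v^2 + 1)) du + (2*u*(11*u*v + 6*u + 4*v^2 + 1)) dv.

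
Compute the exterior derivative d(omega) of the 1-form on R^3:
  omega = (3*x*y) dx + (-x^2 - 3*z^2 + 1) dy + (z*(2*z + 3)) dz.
d(omega) = (-5*x) dx ∧ dy + (6*z) dy ∧ dz

For a 1-form omega = sum_i f_i dx_i, the exterior derivative is
  d(omega) = sum_{i < j} (∂f_j/∂x_i - ∂f_i/∂x_j) dx_i ∧ dx_j.
  coefficient of dx ∧ dy: ∂f_2/∂x - ∂f_1/∂y = ∂(-x^2 - 3*z^2 + 1)/∂x - ∂(3*x*y)/∂y = -5*x
  coefficient of dy ∧ dz: ∂f_3/∂y - ∂f_2/∂z = ∂(z*(2*z + 3))/∂y - ∂(-x^2 - 3*z^2 + 1)/∂z = 6*z
Assembling: d(omega) = (-5*x) dx ∧ dy + (6*z) dy ∧ dz.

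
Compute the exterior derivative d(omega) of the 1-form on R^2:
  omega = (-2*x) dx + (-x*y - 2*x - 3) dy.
d(omega) = (-y - 2) dx ∧ dy

For a 1-form omega = sum_i f_i dx_i, the exterior derivative is
  d(omega) = sum_{i < j} (∂f_j/∂x_i - ∂f_i/∂x_j) dx_i ∧ dx_j.
  coefficient of dx ∧ dy: ∂f_2/∂x - ∂f_1/∂y = ∂(-x*y - 2*x - 3)/∂x - ∂(-2*x)/∂y = -y - 2
Assembling: d(omega) = (-y - 2) dx ∧ dy.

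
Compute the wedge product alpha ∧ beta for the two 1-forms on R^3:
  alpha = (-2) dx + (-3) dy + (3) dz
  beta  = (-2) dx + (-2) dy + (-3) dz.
alpha ∧ beta = (-2) dx ∧ dy + (12) dx ∧ dz + (15) dy ∧ dz

Distribute the wedge, using dx_i ∧ dx_j = -dx_j ∧ dx_i and dx_i ∧ dx_i = 0. For each pair (i, j) with i < j, the coefficient of dx_i ∧ dx_j in alpha ∧ beta is (alpha_i * beta_j - alpha_j * beta_i). Collecting: alpha ∧ beta = (-2) dx ∧ dy + (12) dx ∧ dz + (15) dy ∧ dz.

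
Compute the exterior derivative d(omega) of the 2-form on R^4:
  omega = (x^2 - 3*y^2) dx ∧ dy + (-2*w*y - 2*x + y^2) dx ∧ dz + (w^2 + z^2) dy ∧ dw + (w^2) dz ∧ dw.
d(omega) = (2*w - 2*y) dx ∧ dy ∧ dz + (-2*y) dx ∧ dz ∧ dw + (-2*z) dy ∧ dz ∧ dw

For a 2-form omega = sum_{i<j} g_{ij} dx_i ∧ dx_j, the exterior derivative is
  d(omega) = sum_{i<j} d(g_{ij}) ∧ dx_i ∧ dx_j = sum_{i<j, k} (∂g_{ij}/∂x_k) dx_k ∧ dx_i ∧ dx_j.
Expand each term, using dx_k ∧ dx_i ∧ dx_j = sgn(permutation) dx_{(a)} ∧ dx_{(b)} ∧ dx_{(c)} with (a < b < c) sorted:
  d(-2*w*y - 2*x + y^2) includes (∂/∂y)(-2*w*y - 2*x + y^2) dy = (-2*w + 2*y) dy, which multiplied by dx ∧ dz gives (2*w - 2*y) dx ∧ dy ∧ dz
  d(-2*w*y - 2*x + y^2) includes (∂/∂w)(-2*w*y - 2*x + y^2) dw = (-2*y) dw, which multiplied by dx ∧ dz gives (-2*y) dx ∧ dz ∧ dw
  d(w^2 + z^2) includes (∂/∂z)(w^2 + z^2) dz = (2*z) dz, which multiplied by dy ∧ dw gives (-2*z) dy ∧ dz ∧ dw
Collecting like 3-forms: d(omega) = (2*w - 2*y) dx ∧ dy ∧ dz + (-2*y) dx ∧ dz ∧ dw + (-2*z) dy ∧ dz ∧ dw.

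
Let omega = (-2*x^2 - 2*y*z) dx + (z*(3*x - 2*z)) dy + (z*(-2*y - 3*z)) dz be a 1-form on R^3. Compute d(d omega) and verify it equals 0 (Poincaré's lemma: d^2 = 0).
d(d omega) = 0

Step 1: d omega = sum_{i<j} (∂f_j/∂x_i - ∂f_i/∂x_j) dx_i ∧ dx_j:
  coeff of dx ∧ dy: 5*z
  coeff of dx ∧ dz: 2*y
  coeff of dy ∧ dz: -3*x + 2*z
Step 2: Apply d again to each 2-form coefficient. The only possible 3-form in R^3 is dx ∧ dy ∧ dz, with coefficient
  ∂(coeff of dy∧dz)/∂x - ∂(coeff of dx∧dz)/∂y + ∂(coeff of dx∧dy)/∂z
  = ∂/∂x (-3*x + 2*z) - ∂/∂y (2*y) + ∂/∂z (5*z).
Each of these terms simplifies to sums of mixed partials that cancel in pairs. The result is 0 (by equality of mixed partials for smooth functions — Schwarz / Clairaut).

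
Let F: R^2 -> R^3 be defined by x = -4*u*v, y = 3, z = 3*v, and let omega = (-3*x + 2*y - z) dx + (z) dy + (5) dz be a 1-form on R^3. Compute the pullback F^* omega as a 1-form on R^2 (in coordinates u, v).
F^* omega = (12*v*(-4*u*v + v - 2)) du + (-48*u^2*v + 12*u*v - 24*u + 15) dv

Using F^*(f dg) = (f ∘ F) d(g ∘ F), substitute each coordinate x_i by F_i(u, v) in f_i, and replace dx_i by d F_i = (∂F_i/∂u) du + (∂F_i/∂v) dv.
  For the x component: f_1(F) = 12*u*v - 3*v + 6; d F_1 = (-4*v) du + (-4*u) dv
  For the y component: f_2(F) = 3*v; d F_2 = (0) du + (0) dv
  For the z component: f_3(F) = 5; d F_3 = (0) du + (3) dv
Combining and collecting du, dv coefficients:
  coeff of du: 12*v*(-4*u*v + v - 2)
  coeff of dv: -48*u^2*v + 12*u*v - 24*u + 15
F^* omega = (12*v*(-4*u*v + v - 2)) du + (-48*u^2*v + 12*u*v - 24*u + 15) dv.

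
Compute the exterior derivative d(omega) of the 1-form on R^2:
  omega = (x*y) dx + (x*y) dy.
d(omega) = (-x + y) dx ∧ dy

For a 1-form omega = sum_i f_i dx_i, the exterior derivative is
  d(omega) = sum_{i < j} (∂f_j/∂x_i - ∂f_i/∂x_j) dx_i ∧ dx_j.
  coefficient of dx ∧ dy: ∂f_2/∂x - ∂f_1/∂y = ∂(x*y)/∂x - ∂(x*y)/∂y = -x + y
Assembling: d(omega) = (-x + y) dx ∧ dy.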